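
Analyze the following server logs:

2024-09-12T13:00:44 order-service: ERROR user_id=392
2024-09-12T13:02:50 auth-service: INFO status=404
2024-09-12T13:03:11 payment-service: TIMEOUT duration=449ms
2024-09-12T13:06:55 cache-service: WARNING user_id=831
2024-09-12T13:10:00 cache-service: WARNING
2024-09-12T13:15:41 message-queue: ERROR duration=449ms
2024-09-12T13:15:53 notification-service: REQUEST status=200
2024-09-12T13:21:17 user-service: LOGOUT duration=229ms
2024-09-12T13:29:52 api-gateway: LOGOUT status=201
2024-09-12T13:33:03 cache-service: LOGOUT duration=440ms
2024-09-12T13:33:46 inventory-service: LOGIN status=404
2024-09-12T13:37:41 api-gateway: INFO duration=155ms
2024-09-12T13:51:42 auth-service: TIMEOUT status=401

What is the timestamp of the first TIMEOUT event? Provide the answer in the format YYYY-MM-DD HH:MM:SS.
2024-09-12 13:03:11

To find the first event:

1. Filter for all TIMEOUT events
2. Sort by timestamp
3. Select the first one
4. Timestamp: 2024-09-12 13:03:11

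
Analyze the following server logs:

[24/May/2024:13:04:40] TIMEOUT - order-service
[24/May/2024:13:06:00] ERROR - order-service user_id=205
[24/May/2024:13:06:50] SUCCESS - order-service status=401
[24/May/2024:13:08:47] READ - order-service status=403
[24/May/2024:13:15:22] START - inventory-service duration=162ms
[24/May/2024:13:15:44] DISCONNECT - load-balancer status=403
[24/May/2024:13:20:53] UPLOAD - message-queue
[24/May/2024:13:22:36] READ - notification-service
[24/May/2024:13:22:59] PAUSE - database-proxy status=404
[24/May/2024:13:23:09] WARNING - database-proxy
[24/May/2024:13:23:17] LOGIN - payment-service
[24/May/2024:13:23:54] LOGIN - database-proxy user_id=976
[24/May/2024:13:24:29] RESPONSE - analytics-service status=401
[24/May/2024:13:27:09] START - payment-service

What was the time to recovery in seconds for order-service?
50

To calculate recovery time:

1. Find ERROR event for order-service: 24/May/2024:13:06:00
2. Find next SUCCESS event for order-service: 24/May/2024:13:06:50
3. Recovery time: 24/May/2024:13:06:50 - 24/May/2024:13:06:00 = 50 seconds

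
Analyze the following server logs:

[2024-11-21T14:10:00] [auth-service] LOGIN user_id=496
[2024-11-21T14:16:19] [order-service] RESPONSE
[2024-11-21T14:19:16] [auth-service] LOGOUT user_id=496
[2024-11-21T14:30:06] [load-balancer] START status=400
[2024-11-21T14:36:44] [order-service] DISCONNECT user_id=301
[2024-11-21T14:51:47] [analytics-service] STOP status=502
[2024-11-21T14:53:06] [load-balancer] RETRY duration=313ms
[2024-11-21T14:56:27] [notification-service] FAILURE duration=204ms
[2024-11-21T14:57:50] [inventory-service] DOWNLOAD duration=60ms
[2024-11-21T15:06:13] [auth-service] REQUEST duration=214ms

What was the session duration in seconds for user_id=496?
556

To calculate session duration:

1. Find LOGIN event for user_id=496: 2024-11-21T14:10:00
2. Find LOGOUT event for user_id=496: 2024-11-21T14:19:16
3. Session duration: 2024-11-21T14:19:16 - 2024-11-21T14:10:00 = 556 seconds (9 minutes)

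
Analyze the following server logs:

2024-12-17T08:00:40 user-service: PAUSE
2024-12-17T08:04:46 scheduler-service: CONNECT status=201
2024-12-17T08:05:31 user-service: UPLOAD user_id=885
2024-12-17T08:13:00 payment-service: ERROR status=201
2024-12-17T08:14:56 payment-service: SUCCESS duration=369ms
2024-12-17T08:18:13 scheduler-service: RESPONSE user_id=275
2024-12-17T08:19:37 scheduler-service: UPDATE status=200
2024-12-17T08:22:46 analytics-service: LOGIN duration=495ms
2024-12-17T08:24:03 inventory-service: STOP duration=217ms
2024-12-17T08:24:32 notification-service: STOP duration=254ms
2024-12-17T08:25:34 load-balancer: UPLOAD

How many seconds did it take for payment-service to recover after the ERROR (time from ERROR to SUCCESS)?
116

To calculate recovery time:

1. Find ERROR event for payment-service: 2024-12-17T08:13:00
2. Find next SUCCESS event for payment-service: 2024-12-17T08:14:56
3. Recovery time: 2024-12-17T08:14:56 - 2024-12-17T08:13:00 = 116 seconds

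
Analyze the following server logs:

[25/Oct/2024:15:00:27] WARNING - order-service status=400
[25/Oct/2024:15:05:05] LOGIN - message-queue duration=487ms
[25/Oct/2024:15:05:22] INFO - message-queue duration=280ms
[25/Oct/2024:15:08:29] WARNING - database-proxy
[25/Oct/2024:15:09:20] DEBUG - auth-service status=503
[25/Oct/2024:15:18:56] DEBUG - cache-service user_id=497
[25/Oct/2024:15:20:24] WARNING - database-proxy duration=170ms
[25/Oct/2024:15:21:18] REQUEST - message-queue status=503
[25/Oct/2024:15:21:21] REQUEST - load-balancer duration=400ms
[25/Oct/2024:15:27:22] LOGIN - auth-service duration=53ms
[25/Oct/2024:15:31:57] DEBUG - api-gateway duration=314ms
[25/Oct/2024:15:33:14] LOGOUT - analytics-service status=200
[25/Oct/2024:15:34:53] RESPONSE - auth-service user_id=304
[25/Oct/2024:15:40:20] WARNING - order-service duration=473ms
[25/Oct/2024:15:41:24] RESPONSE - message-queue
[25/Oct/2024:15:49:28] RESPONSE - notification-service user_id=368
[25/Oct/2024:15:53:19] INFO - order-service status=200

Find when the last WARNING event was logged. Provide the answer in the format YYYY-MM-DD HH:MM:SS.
2024-10-25 15:40:20

To find the last event:

1. Filter for all WARNING events
2. Sort by timestamp
3. Select the last one
4. Timestamp: 2024-10-25 15:40:20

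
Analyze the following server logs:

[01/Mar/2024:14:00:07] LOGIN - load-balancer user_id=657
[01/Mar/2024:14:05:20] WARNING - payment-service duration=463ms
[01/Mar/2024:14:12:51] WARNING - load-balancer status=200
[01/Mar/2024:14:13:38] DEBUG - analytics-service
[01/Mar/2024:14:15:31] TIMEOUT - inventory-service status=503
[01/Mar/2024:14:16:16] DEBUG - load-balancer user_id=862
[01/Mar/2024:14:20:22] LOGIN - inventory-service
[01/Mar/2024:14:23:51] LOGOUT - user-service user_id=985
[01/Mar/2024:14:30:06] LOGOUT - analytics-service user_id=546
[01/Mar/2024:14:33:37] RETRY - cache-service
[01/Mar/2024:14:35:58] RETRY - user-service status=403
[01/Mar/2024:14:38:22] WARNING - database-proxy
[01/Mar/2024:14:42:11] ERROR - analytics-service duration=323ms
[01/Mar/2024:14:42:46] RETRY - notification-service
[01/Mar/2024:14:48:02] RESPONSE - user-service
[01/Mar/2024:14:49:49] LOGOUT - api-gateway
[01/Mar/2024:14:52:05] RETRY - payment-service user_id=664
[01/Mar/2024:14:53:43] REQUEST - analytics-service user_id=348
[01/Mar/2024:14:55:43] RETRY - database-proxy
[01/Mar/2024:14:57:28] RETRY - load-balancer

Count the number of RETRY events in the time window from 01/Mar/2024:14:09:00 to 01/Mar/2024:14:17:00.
0

To count events in the time window:

1. Window boundaries: 01/Mar/2024:14:09:00 to 01/Mar/2024:14:17:00
2. Filter for RETRY events within this window
3. Count matching events: 0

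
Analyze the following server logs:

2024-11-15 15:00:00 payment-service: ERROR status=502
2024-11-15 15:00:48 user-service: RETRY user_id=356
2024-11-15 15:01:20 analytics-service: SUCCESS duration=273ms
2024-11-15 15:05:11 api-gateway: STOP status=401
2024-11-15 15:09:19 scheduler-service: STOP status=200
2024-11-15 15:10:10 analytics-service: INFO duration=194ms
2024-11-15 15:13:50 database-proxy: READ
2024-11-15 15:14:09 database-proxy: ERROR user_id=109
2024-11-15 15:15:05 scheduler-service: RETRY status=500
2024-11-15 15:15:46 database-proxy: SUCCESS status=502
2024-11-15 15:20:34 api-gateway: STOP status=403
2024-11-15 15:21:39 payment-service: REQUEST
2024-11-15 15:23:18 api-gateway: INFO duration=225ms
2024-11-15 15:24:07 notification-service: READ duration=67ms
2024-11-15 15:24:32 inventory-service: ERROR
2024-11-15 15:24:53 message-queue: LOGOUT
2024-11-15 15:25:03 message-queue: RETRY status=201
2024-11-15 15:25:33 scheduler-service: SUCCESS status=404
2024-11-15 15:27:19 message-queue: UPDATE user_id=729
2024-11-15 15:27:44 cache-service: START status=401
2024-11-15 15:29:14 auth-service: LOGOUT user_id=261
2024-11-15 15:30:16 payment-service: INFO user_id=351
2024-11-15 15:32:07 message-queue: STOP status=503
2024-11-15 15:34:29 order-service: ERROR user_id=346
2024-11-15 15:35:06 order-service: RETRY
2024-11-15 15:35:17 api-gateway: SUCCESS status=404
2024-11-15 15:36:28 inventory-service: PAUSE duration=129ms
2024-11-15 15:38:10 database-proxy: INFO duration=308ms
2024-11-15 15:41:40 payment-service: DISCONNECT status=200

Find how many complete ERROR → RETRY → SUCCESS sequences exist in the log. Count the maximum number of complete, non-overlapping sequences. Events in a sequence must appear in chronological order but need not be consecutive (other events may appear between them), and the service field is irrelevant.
4

To count sequences:

1. Look for pattern: ERROR → RETRY → SUCCESS
2. Greedily scan the log in chronological order, matching each sequence element in turn (ignoring service)
3. Each time the full pattern completes, increment the count and restart matching from the next event
4. Complete non-overlapping sequences found: 4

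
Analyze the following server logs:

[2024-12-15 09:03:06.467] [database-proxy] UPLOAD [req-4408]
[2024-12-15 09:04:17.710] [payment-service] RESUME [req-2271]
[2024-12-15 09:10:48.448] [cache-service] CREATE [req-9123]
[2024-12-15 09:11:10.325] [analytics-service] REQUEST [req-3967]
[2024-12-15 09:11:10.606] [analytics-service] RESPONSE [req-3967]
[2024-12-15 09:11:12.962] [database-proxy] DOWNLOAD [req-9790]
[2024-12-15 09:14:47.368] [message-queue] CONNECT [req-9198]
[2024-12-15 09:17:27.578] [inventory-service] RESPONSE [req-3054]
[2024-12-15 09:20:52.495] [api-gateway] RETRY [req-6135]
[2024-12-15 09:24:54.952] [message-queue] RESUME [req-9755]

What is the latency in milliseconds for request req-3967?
281

To calculate latency:

1. Find REQUEST with id req-3967: 2024-12-15 09:11:10.325
2. Find RESPONSE with id req-3967: 2024-12-15 09:11:10.606
3. Latency: 2024-12-15 09:11:10.606 - 2024-12-15 09:11:10.325 = 281ms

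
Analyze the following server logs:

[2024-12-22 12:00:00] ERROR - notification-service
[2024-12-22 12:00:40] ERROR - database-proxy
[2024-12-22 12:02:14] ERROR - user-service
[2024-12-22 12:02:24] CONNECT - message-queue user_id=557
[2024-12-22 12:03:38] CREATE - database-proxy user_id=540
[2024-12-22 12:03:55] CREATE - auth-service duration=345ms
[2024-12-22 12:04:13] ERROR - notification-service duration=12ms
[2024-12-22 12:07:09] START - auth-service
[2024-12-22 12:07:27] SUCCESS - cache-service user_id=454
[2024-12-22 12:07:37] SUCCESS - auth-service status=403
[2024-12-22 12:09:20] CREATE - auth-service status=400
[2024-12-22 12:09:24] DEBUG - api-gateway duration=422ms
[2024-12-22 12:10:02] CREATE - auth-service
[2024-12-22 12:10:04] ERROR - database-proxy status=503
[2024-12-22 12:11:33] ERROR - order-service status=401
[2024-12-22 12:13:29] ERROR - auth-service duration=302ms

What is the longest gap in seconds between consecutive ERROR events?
351

To find the longest gap:

1. Extract all ERROR events in chronological order
2. Calculate time differences between consecutive events
3. Find the maximum difference
4. Longest gap: 351 seconds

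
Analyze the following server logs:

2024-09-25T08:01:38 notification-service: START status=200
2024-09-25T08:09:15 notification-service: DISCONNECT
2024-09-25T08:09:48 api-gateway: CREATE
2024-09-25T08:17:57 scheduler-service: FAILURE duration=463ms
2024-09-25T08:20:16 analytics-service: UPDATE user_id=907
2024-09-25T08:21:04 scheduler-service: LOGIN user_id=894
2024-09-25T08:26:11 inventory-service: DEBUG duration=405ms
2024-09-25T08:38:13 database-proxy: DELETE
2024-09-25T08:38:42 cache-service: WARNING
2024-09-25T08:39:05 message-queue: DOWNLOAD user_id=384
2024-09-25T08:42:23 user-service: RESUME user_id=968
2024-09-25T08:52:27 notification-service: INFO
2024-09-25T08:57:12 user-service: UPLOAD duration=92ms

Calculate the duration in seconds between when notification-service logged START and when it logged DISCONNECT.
457

To find the time between events:

1. Locate the first START event for notification-service: 2024-09-25T08:01:38
2. Locate the first DISCONNECT event for notification-service: 2024-09-25T08:09:15
3. Calculate the difference: 2024-09-25T08:09:15 - 2024-09-25T08:01:38 = 457 seconds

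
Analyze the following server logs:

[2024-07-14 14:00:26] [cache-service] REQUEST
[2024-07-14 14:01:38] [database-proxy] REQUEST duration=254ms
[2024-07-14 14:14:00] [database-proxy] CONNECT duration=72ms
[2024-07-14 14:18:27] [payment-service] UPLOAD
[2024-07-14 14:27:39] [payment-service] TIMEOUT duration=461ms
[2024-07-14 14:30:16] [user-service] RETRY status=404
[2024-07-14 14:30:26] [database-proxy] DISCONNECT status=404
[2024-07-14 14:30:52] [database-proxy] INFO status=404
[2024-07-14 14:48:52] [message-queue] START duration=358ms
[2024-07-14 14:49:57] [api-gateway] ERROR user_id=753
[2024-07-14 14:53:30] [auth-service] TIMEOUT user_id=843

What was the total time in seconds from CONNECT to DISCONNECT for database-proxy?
986

To calculate state duration:

1. Find CONNECT event for database-proxy: 2024-07-14 14:14:00
2. Find DISCONNECT event for database-proxy: 2024-07-14 14:30:26
3. Calculate duration: 2024-07-14 14:30:26 - 2024-07-14 14:14:00 = 986 seconds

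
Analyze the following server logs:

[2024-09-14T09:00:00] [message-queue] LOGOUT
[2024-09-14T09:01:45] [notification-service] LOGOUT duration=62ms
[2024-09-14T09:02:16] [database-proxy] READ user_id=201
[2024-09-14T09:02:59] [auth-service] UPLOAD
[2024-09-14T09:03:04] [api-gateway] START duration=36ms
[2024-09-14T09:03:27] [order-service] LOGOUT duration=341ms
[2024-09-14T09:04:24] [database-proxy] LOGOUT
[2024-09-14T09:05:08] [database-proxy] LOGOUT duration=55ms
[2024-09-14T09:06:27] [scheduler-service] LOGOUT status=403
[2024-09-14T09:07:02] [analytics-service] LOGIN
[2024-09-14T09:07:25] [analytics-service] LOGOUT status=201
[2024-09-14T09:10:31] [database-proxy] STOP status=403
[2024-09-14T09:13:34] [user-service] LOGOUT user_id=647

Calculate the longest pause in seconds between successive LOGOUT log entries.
369

To find the longest gap:

1. Extract all LOGOUT events in chronological order
2. Calculate time differences between consecutive events
3. Find the maximum difference
4. Longest gap: 369 seconds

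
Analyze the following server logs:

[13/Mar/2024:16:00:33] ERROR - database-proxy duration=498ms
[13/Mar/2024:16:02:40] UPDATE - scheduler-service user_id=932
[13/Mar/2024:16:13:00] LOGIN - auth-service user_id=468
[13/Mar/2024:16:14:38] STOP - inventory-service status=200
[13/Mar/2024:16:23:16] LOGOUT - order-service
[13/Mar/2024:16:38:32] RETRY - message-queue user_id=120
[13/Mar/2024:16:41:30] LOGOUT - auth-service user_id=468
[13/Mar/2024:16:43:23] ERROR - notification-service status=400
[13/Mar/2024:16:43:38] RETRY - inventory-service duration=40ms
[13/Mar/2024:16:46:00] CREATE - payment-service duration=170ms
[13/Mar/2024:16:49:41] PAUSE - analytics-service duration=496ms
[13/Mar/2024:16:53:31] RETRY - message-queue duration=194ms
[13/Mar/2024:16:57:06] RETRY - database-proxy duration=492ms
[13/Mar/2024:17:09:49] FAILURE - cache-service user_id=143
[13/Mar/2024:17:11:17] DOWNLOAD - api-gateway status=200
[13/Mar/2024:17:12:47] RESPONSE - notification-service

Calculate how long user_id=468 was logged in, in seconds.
1710

To calculate session duration:

1. Find LOGIN event for user_id=468: 13/Mar/2024:16:13:00
2. Find LOGOUT event for user_id=468: 13/Mar/2024:16:41:30
3. Session duration: 13/Mar/2024:16:41:30 - 13/Mar/2024:16:13:00 = 1710 seconds (28 minutes)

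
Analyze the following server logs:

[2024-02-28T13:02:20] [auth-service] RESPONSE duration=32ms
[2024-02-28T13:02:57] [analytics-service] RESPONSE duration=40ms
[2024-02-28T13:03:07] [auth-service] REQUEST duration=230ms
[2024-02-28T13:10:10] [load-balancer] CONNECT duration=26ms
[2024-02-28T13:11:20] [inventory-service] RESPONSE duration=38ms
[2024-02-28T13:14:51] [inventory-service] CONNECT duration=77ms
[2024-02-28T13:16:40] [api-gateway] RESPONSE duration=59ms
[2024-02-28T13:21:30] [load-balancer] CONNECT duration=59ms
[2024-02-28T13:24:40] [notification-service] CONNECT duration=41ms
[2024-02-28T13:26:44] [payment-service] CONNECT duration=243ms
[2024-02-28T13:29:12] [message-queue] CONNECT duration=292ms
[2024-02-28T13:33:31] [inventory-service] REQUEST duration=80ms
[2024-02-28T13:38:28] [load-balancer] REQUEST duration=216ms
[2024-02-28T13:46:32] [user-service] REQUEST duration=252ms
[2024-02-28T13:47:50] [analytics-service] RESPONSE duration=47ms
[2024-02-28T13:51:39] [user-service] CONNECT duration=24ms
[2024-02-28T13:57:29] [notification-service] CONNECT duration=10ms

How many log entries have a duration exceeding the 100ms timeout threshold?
5

To count timeouts:

1. Threshold: 100ms
2. Extract duration from each log entry
3. Count entries where duration > 100
4. Timeout count: 5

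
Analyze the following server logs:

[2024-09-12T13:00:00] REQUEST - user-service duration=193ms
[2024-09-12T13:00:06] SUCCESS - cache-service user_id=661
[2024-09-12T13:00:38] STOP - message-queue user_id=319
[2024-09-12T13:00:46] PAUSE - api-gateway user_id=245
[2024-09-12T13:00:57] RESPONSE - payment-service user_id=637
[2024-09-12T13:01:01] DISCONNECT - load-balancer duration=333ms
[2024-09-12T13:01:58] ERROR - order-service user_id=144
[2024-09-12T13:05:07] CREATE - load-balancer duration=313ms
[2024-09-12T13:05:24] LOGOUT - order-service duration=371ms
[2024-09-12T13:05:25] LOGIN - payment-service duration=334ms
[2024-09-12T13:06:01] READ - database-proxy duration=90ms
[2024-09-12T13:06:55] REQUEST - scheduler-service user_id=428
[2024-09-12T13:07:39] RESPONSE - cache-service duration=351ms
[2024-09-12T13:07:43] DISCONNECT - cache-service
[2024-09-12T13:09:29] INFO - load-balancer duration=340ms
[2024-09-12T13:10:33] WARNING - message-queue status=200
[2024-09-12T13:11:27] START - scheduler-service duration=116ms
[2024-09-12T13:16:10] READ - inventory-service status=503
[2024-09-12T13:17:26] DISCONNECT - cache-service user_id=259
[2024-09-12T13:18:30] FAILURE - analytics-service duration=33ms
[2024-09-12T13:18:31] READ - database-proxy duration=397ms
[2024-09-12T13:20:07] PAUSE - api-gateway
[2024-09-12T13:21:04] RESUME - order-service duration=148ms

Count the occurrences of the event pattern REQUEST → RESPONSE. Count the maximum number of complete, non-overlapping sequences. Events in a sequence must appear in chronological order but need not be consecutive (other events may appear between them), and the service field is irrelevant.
2

To count sequences:

1. Look for pattern: REQUEST → RESPONSE
2. Greedily scan the log in chronological order, matching each sequence element in turn (ignoring service)
3. Each time the full pattern completes, increment the count and restart matching from the next event
4. Complete non-overlapping sequences found: 2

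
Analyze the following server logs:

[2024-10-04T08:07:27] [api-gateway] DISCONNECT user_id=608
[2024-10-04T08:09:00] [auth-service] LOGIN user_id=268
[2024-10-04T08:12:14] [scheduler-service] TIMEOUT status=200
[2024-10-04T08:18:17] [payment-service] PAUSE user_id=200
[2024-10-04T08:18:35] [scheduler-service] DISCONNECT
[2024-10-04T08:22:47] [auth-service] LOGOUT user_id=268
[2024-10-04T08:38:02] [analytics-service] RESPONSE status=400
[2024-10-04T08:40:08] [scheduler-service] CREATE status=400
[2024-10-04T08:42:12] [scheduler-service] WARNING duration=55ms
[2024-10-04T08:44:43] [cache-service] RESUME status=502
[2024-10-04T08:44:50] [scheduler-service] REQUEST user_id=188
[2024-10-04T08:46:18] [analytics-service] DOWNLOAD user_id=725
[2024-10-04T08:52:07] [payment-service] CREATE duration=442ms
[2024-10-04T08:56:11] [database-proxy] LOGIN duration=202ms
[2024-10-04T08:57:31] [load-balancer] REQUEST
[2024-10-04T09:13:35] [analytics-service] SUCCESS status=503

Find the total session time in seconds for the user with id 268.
827

To calculate session duration:

1. Find LOGIN event for user_id=268: 2024-10-04T08:09:00
2. Find LOGOUT event for user_id=268: 2024-10-04T08:22:47
3. Session duration: 2024-10-04T08:22:47 - 2024-10-04T08:09:00 = 827 seconds (13 minutes)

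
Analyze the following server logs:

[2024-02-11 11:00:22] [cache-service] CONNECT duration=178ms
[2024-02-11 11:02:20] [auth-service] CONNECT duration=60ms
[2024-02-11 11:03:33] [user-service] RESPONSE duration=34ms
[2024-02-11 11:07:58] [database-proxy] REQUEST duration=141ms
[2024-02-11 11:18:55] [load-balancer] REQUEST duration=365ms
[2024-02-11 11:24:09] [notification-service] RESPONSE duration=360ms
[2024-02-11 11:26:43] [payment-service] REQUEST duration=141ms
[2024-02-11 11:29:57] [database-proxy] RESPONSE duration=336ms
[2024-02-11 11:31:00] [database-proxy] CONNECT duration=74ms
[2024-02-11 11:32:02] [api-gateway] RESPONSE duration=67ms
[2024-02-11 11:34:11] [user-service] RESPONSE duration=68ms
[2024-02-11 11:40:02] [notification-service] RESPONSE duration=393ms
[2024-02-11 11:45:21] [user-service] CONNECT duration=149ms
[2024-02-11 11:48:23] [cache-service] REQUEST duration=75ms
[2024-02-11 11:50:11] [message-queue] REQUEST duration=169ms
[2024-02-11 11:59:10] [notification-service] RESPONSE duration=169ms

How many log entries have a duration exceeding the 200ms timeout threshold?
4

To count timeouts:

1. Threshold: 200ms
2. Extract duration from each log entry
3. Count entries where duration > 200
4. Timeout count: 4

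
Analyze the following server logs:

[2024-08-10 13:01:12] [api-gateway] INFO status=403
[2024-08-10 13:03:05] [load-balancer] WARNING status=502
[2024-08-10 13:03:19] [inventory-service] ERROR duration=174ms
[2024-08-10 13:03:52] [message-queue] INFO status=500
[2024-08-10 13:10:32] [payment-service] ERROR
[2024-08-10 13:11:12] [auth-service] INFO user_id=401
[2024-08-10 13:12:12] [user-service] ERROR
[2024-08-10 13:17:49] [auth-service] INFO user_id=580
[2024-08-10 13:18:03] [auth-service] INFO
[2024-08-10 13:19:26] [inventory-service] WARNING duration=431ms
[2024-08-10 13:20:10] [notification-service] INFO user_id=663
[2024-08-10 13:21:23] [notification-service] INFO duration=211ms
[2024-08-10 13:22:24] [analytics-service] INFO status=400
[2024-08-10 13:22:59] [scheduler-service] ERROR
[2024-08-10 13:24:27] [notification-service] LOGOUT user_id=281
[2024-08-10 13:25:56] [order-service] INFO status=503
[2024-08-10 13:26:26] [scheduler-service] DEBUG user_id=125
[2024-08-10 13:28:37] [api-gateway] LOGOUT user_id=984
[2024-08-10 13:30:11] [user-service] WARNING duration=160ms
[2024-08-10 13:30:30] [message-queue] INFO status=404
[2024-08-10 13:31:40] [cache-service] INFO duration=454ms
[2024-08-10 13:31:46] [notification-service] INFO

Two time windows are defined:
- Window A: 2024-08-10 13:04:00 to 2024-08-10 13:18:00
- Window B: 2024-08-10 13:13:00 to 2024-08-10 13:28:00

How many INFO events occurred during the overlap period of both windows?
1

To find overlap events:

1. Window A: 2024-08-10 13:04:00 to 2024-08-10 13:18:00
2. Window B: 2024-08-10 13:13:00 to 2024-08-10 13:28:00
3. Overlap period: 2024-08-10 13:13:00 to 2024-08-10 13:18:00
4. Count INFO events in overlap: 1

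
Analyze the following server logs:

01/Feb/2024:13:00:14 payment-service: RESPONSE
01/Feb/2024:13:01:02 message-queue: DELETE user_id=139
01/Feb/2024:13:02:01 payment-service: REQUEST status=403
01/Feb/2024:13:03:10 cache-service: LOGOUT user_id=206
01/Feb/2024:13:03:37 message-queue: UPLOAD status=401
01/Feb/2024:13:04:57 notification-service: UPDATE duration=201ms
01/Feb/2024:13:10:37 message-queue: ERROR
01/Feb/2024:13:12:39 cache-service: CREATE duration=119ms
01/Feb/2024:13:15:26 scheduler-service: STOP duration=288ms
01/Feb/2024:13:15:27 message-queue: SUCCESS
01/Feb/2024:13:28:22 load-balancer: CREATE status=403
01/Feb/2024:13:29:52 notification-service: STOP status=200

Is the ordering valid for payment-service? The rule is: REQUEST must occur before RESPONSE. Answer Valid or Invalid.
Invalid

To validate ordering:

1. Required order: REQUEST → RESPONSE
2. Rule: REQUEST must occur before RESPONSE
3. Check actual order of events for payment-service
4. Result: Invalid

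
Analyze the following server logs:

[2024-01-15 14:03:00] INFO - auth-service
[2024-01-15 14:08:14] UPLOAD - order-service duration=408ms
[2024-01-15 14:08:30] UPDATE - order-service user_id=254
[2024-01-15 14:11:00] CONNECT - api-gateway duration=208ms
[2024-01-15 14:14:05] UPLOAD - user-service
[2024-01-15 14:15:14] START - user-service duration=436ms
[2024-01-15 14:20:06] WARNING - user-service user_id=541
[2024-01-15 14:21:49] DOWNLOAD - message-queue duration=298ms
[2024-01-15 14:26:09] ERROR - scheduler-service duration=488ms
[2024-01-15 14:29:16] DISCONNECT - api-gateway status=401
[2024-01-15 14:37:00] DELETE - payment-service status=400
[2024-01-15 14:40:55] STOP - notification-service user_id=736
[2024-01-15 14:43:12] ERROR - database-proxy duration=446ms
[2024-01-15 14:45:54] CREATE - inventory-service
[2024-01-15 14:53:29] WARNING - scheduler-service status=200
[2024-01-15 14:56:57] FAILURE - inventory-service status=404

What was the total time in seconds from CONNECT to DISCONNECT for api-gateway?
1096

To calculate state duration:

1. Find CONNECT event for api-gateway: 2024-01-15 14:11:00
2. Find DISCONNECT event for api-gateway: 2024-01-15 14:29:16
3. Calculate duration: 2024-01-15 14:29:16 - 2024-01-15 14:11:00 = 1096 seconds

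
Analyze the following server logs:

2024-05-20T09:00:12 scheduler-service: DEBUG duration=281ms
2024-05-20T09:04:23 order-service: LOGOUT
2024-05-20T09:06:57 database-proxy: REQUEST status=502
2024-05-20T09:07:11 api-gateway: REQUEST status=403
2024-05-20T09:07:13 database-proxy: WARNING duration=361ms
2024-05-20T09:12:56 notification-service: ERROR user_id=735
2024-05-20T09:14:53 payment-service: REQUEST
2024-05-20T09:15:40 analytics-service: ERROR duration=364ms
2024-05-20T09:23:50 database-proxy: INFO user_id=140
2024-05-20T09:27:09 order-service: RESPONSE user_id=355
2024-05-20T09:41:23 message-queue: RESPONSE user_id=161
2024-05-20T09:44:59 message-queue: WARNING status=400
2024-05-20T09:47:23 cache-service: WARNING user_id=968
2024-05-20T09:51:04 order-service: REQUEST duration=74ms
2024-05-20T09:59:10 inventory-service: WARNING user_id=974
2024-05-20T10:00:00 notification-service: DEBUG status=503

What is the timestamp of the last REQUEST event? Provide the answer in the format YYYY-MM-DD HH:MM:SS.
2024-05-20 09:51:04

To find the last event:

1. Filter for all REQUEST events
2. Sort by timestamp
3. Select the last one
4. Timestamp: 2024-05-20 09:51:04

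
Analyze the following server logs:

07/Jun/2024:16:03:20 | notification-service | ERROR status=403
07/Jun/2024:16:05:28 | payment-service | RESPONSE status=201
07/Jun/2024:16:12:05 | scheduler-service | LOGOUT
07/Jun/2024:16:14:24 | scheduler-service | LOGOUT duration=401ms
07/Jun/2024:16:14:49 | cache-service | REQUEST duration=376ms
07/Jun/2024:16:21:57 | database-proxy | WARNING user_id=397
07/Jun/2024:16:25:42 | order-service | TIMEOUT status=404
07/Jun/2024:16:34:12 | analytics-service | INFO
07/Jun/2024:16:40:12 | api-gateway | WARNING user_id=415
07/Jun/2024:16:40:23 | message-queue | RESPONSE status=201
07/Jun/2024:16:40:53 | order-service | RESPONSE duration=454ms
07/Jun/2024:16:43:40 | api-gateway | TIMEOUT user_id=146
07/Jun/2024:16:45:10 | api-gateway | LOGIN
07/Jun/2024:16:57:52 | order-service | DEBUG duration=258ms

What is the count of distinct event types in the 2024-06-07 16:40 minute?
2

To count unique event types:

1. Filter events in the minute starting at 2024-06-07 16:40
2. Extract event types from matching entries
3. Count unique types: 2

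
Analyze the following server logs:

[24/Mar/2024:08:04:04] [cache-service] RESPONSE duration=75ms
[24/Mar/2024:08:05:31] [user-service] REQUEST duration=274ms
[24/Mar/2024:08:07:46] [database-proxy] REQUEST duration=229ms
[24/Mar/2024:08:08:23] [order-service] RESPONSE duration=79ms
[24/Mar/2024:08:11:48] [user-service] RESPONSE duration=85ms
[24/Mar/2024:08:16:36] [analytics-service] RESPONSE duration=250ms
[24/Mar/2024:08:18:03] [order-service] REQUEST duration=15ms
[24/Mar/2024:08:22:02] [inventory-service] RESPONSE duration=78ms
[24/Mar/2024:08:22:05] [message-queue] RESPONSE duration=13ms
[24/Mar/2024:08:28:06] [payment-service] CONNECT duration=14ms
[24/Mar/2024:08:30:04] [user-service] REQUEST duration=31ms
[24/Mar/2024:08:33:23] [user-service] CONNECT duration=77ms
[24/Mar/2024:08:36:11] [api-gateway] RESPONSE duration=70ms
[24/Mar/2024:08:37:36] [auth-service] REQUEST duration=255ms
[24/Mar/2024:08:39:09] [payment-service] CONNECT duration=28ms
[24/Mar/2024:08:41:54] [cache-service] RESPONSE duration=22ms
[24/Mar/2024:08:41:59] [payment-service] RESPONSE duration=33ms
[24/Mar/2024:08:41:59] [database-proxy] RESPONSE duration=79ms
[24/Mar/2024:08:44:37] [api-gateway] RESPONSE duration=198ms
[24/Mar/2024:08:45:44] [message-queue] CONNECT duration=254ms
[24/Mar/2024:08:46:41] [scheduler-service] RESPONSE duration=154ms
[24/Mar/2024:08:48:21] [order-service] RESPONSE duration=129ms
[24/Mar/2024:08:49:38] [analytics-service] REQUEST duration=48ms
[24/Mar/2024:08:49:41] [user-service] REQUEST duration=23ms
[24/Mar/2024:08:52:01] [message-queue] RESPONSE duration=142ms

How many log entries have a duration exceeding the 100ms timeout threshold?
9

To count timeouts:

1. Threshold: 100ms
2. Extract duration from each log entry
3. Count entries where duration > 100
4. Timeout count: 9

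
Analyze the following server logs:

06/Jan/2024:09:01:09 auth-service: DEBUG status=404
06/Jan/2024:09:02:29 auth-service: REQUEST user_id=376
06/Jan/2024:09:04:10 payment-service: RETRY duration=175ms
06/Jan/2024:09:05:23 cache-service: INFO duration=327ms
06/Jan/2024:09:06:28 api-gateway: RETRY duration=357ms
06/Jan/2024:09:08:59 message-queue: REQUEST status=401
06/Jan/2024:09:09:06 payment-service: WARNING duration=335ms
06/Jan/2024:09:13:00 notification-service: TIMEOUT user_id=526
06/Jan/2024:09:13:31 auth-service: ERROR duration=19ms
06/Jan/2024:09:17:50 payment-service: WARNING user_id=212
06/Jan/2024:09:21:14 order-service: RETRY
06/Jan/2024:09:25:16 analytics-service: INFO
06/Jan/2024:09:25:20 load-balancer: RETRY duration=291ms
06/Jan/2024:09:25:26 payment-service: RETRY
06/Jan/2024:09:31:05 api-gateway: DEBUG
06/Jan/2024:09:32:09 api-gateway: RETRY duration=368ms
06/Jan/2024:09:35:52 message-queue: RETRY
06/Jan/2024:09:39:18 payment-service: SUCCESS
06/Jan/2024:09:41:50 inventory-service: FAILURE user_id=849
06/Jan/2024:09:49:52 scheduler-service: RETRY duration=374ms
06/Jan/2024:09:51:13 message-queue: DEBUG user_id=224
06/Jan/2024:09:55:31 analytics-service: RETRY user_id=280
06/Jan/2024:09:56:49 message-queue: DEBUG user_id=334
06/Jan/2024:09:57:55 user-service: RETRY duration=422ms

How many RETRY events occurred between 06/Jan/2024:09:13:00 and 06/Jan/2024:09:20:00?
0

To count events in the time window:

1. Window boundaries: 06/Jan/2024:09:13:00 to 06/Jan/2024:09:20:00
2. Filter for RETRY events within this window
3. Count matching events: 0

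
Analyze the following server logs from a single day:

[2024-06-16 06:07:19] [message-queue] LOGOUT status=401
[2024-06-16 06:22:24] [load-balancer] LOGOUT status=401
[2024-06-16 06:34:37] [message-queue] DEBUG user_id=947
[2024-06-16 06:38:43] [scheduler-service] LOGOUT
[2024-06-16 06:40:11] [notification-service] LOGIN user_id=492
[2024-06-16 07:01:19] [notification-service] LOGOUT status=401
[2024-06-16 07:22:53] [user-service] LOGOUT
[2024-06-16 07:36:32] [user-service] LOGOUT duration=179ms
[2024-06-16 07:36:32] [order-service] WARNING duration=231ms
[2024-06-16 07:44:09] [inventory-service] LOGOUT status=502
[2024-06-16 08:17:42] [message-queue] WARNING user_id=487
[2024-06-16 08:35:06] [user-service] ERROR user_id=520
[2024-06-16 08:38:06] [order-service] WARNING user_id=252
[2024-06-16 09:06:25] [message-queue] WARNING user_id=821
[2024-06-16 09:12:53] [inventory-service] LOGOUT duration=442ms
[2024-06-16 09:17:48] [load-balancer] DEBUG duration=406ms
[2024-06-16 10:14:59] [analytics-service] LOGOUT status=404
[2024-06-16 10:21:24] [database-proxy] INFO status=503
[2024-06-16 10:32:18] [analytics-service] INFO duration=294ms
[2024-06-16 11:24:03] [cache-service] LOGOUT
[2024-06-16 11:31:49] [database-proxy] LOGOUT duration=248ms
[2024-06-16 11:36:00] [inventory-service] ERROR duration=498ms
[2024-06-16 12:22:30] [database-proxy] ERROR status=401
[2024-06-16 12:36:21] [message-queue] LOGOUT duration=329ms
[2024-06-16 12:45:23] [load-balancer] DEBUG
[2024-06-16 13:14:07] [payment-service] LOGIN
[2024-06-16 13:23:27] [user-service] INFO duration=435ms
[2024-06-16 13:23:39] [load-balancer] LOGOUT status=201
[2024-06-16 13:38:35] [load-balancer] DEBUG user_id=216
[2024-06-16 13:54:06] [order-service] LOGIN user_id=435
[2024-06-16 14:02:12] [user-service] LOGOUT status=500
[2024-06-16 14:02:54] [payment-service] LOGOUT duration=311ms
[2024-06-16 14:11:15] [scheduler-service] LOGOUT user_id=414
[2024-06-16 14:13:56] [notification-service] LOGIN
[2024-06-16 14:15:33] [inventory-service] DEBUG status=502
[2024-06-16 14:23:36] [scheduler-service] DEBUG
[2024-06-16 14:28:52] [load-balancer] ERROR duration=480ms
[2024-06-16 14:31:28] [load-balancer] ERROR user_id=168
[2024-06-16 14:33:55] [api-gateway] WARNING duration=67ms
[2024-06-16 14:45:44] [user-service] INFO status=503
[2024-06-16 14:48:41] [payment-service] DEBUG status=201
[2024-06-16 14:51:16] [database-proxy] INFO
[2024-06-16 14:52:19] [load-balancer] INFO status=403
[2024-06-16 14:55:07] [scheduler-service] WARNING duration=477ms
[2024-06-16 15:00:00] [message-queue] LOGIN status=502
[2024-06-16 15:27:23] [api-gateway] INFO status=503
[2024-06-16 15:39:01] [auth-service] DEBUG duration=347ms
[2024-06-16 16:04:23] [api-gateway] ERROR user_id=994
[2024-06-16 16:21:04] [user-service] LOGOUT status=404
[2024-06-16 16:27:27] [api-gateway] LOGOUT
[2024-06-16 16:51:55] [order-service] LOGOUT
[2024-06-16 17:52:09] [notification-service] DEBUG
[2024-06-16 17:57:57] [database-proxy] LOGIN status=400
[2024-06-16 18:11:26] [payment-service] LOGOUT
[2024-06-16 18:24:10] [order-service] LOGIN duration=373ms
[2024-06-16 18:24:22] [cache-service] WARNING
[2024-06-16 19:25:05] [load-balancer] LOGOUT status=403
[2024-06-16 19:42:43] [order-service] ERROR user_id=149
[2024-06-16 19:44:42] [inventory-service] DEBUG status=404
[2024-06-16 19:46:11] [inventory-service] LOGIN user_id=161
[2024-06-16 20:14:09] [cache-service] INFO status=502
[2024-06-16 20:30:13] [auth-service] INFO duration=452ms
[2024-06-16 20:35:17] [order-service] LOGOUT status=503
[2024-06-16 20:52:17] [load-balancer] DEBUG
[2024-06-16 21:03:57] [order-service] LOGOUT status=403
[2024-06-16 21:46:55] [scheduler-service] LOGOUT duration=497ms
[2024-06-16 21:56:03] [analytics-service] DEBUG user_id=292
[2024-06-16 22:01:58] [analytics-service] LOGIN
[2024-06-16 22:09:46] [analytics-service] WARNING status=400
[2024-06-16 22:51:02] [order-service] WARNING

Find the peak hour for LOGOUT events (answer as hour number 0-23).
7

To find the peak hour:

1. Group all LOGOUT events by hour
2. Count events in each hour
3. Find hour with maximum count
4. Peak hour: 7 (with 4 events)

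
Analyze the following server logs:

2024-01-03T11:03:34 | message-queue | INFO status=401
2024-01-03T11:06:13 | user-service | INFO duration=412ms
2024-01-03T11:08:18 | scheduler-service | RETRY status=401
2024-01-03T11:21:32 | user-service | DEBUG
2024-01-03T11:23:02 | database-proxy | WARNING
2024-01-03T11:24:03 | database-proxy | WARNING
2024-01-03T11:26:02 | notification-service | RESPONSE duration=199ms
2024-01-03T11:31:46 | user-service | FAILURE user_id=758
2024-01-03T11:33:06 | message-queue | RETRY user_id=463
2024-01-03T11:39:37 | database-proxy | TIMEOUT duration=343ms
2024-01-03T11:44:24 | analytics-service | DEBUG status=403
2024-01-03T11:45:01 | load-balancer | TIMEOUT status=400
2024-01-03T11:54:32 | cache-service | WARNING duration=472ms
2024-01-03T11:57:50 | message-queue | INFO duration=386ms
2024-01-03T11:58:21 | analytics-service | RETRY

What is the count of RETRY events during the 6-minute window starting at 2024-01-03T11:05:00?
1

To count events in the time window:

1. Window boundaries: 2024-01-03T11:05:00 to 2024-01-03T11:11:00
2. Filter for RETRY events within this window
3. Count matching events: 1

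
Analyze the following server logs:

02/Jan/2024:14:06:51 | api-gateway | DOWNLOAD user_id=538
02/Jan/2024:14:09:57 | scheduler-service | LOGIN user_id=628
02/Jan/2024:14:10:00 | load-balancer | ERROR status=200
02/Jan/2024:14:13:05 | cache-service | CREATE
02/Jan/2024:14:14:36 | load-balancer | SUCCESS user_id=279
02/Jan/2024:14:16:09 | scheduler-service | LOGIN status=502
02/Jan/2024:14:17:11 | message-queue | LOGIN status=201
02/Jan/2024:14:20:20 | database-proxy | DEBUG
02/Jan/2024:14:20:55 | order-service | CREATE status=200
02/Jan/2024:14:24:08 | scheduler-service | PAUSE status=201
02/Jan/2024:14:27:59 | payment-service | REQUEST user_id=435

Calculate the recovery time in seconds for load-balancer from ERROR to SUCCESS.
276

To calculate recovery time:

1. Find ERROR event for load-balancer: 02/Jan/2024:14:10:00
2. Find next SUCCESS event for load-balancer: 02/Jan/2024:14:14:36
3. Recovery time: 02/Jan/2024:14:14:36 - 02/Jan/2024:14:10:00 = 276 seconds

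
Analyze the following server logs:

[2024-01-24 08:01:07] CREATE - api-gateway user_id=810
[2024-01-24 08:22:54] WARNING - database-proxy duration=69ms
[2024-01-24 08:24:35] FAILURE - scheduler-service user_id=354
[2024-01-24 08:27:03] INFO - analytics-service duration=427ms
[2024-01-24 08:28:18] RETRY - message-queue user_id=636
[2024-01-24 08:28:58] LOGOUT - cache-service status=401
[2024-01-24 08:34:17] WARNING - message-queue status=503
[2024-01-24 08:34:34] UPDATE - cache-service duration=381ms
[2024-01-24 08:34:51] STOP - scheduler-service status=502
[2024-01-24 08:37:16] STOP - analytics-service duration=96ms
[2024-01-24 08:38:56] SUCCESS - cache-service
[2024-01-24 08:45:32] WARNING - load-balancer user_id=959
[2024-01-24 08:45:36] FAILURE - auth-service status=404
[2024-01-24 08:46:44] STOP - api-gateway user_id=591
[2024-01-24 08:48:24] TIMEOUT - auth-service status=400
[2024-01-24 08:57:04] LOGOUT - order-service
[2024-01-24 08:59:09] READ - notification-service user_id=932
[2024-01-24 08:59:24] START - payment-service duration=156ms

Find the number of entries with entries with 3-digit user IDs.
6

To find matching entries:

1. Pattern to match: entries with 3-digit user IDs
2. Scan each log entry for the pattern
3. Count matches: 6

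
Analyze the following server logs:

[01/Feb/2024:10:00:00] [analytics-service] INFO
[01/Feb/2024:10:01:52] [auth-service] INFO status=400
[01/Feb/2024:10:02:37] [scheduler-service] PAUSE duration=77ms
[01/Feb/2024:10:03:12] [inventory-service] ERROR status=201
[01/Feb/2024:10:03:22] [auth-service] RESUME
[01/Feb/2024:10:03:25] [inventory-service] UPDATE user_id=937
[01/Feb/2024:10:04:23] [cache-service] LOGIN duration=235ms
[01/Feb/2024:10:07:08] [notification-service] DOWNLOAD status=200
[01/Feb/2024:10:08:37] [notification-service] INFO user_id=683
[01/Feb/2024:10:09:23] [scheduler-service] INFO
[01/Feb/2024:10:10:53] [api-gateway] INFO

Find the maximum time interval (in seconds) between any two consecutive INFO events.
405

To find the longest gap:

1. Extract all INFO events in chronological order
2. Calculate time differences between consecutive events
3. Find the maximum difference
4. Longest gap: 405 seconds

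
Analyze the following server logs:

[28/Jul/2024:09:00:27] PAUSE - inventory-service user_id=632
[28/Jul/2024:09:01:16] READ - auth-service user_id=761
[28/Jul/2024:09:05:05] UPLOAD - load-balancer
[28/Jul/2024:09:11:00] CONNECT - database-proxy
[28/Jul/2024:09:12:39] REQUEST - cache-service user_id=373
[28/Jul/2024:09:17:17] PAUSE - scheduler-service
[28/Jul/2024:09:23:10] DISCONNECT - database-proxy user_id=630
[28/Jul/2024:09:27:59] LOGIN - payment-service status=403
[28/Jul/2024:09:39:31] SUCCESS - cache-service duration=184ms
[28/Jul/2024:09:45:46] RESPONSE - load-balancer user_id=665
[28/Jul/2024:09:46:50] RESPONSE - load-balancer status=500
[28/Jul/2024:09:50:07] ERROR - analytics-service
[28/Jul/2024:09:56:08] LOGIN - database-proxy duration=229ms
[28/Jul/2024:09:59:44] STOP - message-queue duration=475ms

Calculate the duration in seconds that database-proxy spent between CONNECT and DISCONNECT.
730

To calculate state duration:

1. Find CONNECT event for database-proxy: 28/Jul/2024:09:11:00
2. Find DISCONNECT event for database-proxy: 28/Jul/2024:09:23:10
3. Calculate duration: 28/Jul/2024:09:23:10 - 28/Jul/2024:09:11:00 = 730 seconds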